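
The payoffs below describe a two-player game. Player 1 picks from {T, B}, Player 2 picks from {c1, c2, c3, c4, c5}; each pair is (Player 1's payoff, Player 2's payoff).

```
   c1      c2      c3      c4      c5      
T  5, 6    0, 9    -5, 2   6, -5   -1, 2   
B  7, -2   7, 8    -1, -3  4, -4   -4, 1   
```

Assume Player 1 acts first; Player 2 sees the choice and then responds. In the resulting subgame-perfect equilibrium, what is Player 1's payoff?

Work backward from Player 2's decision.
- T → Player 2 plays c2 (best of 6, 9, 2, -5, 2); Player 1 gets 0.
- B → Player 2 plays c2 (best of -2, 8, -3, -4, 1); Player 1 gets 7.
Among 0, 7, the best is 7 at B. Subgame-perfect outcome: (B, c2) with payoffs (7, 8).

7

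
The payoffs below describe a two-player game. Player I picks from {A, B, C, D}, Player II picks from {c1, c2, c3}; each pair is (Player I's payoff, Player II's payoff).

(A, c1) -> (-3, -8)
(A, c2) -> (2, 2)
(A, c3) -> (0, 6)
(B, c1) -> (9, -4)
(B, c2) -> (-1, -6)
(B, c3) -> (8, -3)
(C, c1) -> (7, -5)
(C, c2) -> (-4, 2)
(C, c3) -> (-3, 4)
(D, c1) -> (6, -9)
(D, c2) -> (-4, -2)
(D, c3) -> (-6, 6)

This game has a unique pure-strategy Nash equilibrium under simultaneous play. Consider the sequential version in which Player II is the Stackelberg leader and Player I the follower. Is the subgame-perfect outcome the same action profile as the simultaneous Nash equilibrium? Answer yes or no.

Player I best-responds to each possible Player II move:
- c1 → Player I plays B (best of -3, 9, 7, 6); Player II gets -4.
- c2 → Player I plays A (best of 2, -1, -4, -4); Player II gets 2.
- c3 → Player I plays B (best of 0, 8, -3, -6); Player II gets -3.
Player II's induced payoffs are -4, 2, -3, so Player II commits to c2. Subgame-perfect outcome: (A, c2) with payoffs (2, 2).
For the simultaneous game, intersect best replies.
Player I's best replies: c1→B; c2→A; c3→B.
Player II's best replies: A→c3; B→c3; C→c3; D→c3.
Only (B, c3) has each player best-responding; Nash payoffs (8, -3).
Sequential outcome (A, c2) differs from the Nash profile (B, c3).

no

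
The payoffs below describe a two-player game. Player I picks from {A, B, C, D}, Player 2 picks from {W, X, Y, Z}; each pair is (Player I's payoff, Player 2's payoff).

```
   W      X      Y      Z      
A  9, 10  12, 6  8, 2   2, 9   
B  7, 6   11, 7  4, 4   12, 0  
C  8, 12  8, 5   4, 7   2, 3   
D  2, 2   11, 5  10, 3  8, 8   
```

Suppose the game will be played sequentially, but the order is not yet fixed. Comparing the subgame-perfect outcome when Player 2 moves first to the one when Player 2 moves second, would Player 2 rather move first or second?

If Player I leads: Player 2's best replies are A→W, B→X, C→W, D→Z; Player I's induced payoffs 9, 11, 8, 8; outcome (B, X), payoffs (11, 7).
If Player 2 leads: Player I's best replies are W→A, X→A, Y→D, Z→B; Player 2's induced payoffs 10, 6, 3, 0; outcome (A, W), payoffs (9, 10).
Player 2 gets 10 moving first and 7 moving second, so Player 2 prefers to move first.

first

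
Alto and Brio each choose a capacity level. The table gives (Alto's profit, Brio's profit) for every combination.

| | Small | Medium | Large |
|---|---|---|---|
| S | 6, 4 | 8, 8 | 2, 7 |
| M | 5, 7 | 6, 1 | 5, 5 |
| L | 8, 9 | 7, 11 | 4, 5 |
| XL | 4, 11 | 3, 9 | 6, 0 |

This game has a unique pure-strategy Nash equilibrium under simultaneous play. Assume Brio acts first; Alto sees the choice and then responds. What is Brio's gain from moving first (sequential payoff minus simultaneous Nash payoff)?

1

Solve by backward induction (Brio leads).
- Small → Alto plays L (best of 6, 5, 8, 4); Brio gets 9.
- Medium → Alto plays S (best of 8, 6, 7, 3); Brio gets 8.
- Large → Alto plays XL (best of 2, 5, 4, 6); Brio gets 0.
Brio's induced payoffs are 9, 8, 0, so Brio commits to Small. Subgame-perfect outcome: (L, Small) with payoffs (8, 9).
Now find the simultaneous Nash equilibrium.
Alto's best replies: Small→L; Medium→S; Large→XL.
Brio's best replies: S→Medium; M→Small; L→Medium; XL→Small.
The unique mutual best reply is (S, Medium), giving (8, 8).
Brio's commitment gain: 9 − 8 = 1.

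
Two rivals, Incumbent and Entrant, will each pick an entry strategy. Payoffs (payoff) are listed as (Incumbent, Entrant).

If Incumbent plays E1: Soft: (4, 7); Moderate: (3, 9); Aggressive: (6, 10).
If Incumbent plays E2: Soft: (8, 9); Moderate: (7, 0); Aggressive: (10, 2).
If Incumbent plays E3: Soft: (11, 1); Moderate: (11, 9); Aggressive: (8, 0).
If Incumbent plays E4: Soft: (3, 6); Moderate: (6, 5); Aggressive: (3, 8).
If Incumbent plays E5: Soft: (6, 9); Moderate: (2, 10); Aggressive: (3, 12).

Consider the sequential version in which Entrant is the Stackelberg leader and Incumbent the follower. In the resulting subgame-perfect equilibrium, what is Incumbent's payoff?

Backward induction with Entrant moving first.
- Soft: BR = E3, leader payoff 1.
- Moderate: BR = E3, leader payoff 9.
- Aggressive: BR = E2, leader payoff 2.
Entrant's induced payoffs are 1, 9, 2, so Entrant commits to Moderate. Subgame-perfect outcome: (E3, Moderate) with payoffs (11, 9).

11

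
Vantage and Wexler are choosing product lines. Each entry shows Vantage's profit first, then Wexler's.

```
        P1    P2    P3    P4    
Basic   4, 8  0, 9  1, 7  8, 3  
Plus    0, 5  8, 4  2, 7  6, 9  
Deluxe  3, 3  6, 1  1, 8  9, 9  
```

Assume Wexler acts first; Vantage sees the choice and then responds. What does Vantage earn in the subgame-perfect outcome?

Solve by backward induction (Wexler leads).
- P1: Vantage compares 4, 0, 3 and picks Basic; Wexler would get 8.
- P2: Vantage compares 0, 8, 6 and picks Plus; Wexler would get 4.
- P3: Vantage compares 1, 2, 1 and picks Plus; Wexler would get 7.
- P4: Vantage compares 8, 6, 9 and picks Deluxe; Wexler would get 9.
Among 8, 4, 7, 9, the best is 9 at P4. Subgame-perfect outcome: (Deluxe, P4) with payoffs (9, 9).

9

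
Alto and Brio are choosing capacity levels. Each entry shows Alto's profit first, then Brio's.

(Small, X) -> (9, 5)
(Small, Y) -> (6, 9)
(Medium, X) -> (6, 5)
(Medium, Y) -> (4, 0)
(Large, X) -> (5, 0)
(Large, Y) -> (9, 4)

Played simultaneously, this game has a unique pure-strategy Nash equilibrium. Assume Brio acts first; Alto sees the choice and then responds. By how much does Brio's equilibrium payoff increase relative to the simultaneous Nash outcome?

Alto best-responds to each possible Brio move:
- X → Alto plays Small (best of 9, 6, 5); Brio gets 5.
- Y → Alto plays Large (best of 6, 4, 9); Brio gets 4.
Among 5, 4, the best is 5 at X. Subgame-perfect outcome: (Small, X) with payoffs (9, 5).
For the simultaneous game, intersect best replies.
Alto's best replies: X→Small; Y→Large.
Brio's best replies: Small→Y; Medium→X; Large→Y.
Only (Large, Y) has each player best-responding; Nash payoffs (9, 4).
Brio's commitment gain: 5 − 4 = 1.

1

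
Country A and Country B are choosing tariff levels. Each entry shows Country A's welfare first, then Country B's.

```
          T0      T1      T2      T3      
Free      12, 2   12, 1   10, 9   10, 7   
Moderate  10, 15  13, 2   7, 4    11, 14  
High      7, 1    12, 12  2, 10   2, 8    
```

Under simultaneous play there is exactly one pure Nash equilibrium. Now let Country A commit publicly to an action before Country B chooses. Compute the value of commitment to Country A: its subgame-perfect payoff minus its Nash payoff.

Backward induction with Country A moving first.
- Free: BR = T2, leader payoff 10.
- Moderate: BR = T0, leader payoff 10.
- High: BR = T1, leader payoff 12.
Among 10, 10, 12, the best is 12 at High. Subgame-perfect outcome: (High, T1) with payoffs (12, 12).
For the simultaneous game, intersect best replies.
Country A's best replies: T0→Free; T1→Moderate; T2→Free; T3→Moderate.
Country B's best replies: Free→T2; Moderate→T0; High→T1.
The unique mutual best reply is (Free, T2), giving (10, 9).
Country A's commitment gain: 12 − 10 = 2.

2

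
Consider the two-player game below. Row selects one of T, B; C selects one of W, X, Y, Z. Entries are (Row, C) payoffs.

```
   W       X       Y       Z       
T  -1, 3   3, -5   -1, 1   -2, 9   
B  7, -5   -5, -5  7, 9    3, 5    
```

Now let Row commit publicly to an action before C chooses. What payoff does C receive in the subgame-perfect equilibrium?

9

C best-responds to each possible Row move:
- T: BR = Z, leader payoff -2.
- B: BR = Y, leader payoff 7.
Among -2, 7, the best is 7 at B. Subgame-perfect outcome: (B, Y) with payoffs (7, 9).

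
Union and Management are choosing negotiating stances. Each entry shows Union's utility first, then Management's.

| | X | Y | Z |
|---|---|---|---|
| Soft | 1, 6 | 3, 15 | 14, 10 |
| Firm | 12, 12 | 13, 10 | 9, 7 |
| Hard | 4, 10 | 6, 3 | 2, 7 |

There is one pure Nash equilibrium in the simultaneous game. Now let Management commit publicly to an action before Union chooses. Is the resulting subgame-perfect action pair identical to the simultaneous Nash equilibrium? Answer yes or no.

Backward induction with Management moving first.
- X: BR = Firm, leader payoff 12.
- Y: BR = Firm, leader payoff 10.
- Z: BR = Soft, leader payoff 10.
Management's induced payoffs are 12, 10, 10, so Management commits to X. Subgame-perfect outcome: (Firm, X) with payoffs (12, 12).
Now find the simultaneous Nash equilibrium.
Union's best replies: X→Firm; Y→Firm; Z→Soft.
Management's best replies: Soft→Y; Firm→X; Hard→X.
The unique mutual best reply is (Firm, X), giving (12, 12).
Sequential outcome (Firm, X) coincides with the Nash profile (Firm, X).

yes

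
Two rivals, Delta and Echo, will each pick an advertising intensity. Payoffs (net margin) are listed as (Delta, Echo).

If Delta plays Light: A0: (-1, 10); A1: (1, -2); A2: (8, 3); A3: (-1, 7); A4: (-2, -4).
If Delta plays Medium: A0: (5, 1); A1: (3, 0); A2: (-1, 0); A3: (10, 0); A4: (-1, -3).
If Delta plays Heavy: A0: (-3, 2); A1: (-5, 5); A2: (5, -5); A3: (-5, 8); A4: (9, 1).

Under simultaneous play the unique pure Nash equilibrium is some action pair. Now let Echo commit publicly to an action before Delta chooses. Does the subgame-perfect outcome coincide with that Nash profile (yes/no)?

no

Backward induction with Echo moving first.
- A0: Delta compares -1, 5, -3 and picks Medium; Echo would get 1.
- A1: Delta compares 1, 3, -5 and picks Medium; Echo would get 0.
- A2: Delta compares 8, -1, 5 and picks Light; Echo would get 3.
- A3: Delta compares -1, 10, -5 and picks Medium; Echo would get 0.
- A4: Delta compares -2, -1, 9 and picks Heavy; Echo would get 1.
Among 1, 0, 3, 0, 1, the best is 3 at A2. Subgame-perfect outcome: (Light, A2) with payoffs (8, 3).
Under simultaneous play:
Delta's best replies: A0→Medium; A1→Medium; A2→Light; A3→Medium; A4→Heavy.
Echo's best replies: Light→A0; Medium→A0; Heavy→A3.
The unique mutual best reply is (Medium, A0), giving (5, 1).
Sequential outcome (Light, A2) differs from the Nash profile (Medium, A0).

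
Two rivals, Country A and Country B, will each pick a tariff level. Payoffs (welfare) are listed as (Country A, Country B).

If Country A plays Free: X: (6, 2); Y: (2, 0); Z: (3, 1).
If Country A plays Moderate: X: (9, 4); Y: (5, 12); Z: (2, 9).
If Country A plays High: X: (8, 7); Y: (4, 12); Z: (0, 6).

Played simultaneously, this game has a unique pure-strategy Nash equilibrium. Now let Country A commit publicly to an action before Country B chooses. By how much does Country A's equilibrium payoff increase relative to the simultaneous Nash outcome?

1

Solve by backward induction (Country A leads).
- Free: BR = X, leader payoff 6.
- Moderate: BR = Y, leader payoff 5.
- High: BR = Y, leader payoff 4.
Among 6, 5, 4, the best is 6 at Free. Subgame-perfect outcome: (Free, X) with payoffs (6, 2).
For the simultaneous game, intersect best replies.
Country A's best replies: X→Moderate; Y→Moderate; Z→Free.
Country B's best replies: Free→X; Moderate→Y; High→Y.
The unique mutual best reply is (Moderate, Y), giving (5, 12).
Country A's commitment gain: 6 − 5 = 1.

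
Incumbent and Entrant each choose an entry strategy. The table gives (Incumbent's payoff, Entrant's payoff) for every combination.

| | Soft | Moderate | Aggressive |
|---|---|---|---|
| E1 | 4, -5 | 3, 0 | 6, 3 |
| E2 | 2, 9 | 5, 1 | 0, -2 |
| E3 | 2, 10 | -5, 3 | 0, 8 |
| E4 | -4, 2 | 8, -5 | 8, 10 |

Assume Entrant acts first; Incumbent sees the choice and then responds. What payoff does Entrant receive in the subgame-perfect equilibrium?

10

Incumbent best-responds to each possible Entrant move:
- Soft: Incumbent compares 4, 2, 2, -4 and picks E1; Entrant would get -5.
- Moderate: Incumbent compares 3, 5, -5, 8 and picks E4; Entrant would get -5.
- Aggressive: Incumbent compares 6, 0, 0, 8 and picks E4; Entrant would get 10.
Among -5, -5, 10, the best is 10 at Aggressive. Subgame-perfect outcome: (E4, Aggressive) with payoffs (8, 10).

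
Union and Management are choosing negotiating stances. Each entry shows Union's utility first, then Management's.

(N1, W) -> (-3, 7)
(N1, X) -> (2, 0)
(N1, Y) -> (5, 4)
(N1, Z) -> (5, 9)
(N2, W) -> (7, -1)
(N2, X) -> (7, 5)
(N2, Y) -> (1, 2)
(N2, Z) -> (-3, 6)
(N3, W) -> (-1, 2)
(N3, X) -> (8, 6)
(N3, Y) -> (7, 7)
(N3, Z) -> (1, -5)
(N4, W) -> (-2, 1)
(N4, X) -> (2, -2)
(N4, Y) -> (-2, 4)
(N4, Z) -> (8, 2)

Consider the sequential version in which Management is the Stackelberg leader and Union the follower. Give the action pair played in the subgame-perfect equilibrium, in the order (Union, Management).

(N3, Y)

Work backward from Union's decision.
- W → Union plays N2 (best of -3, 7, -1, -2); Management gets -1.
- X → Union plays N3 (best of 2, 7, 8, 2); Management gets 6.
- Y → Union plays N3 (best of 5, 1, 7, -2); Management gets 7.
- Z → Union plays N4 (best of 5, -3, 1, 8); Management gets 2.
Management's induced payoffs are -1, 6, 7, 2, so Management commits to Y. Subgame-perfect outcome: (N3, Y) with payoffs (7, 7).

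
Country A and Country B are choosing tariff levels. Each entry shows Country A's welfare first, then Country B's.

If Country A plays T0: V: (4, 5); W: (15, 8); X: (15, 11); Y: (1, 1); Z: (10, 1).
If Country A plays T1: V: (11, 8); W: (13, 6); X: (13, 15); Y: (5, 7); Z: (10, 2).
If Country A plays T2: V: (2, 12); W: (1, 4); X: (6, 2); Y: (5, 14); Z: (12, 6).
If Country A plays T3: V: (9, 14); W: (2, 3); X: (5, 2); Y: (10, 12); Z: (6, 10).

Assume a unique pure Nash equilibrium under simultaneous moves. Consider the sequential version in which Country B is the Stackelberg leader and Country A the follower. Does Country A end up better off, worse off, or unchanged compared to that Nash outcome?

Backward induction with Country B moving first.
- V: BR = T1, leader payoff 8.
- W: BR = T0, leader payoff 8.
- X: BR = T0, leader payoff 11.
- Y: BR = T3, leader payoff 12.
- Z: BR = T2, leader payoff 6.
Maximizing over 8, 8, 11, 12, 6, Country B chooses Y. Subgame-perfect outcome: (T3, Y) with payoffs (10, 12).
Now find the simultaneous Nash equilibrium.
Country A's best replies: V→T1; W→T0; X→T0; Y→T3; Z→T2.
Country B's best replies: T0→X; T1→X; T2→Y; T3→V.
Only (T0, X) has each player best-responding; Nash payoffs (15, 11).
Country A earns 10 sequentially versus 15 at the Nash outcome: worse off.

worse off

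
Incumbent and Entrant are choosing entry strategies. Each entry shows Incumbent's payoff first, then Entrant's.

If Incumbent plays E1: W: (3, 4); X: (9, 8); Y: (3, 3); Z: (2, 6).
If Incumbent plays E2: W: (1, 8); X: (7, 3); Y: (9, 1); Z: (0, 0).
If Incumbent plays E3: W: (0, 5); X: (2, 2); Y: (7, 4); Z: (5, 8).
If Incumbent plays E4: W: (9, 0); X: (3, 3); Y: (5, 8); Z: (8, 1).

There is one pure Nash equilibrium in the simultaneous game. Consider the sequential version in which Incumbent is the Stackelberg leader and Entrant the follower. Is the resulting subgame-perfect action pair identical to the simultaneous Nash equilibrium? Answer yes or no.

yes

Work backward from Entrant's decision.
- E1 → Entrant plays X (best of 4, 8, 3, 6); Incumbent gets 9.
- E2 → Entrant plays W (best of 8, 3, 1, 0); Incumbent gets 1.
- E3 → Entrant plays Z (best of 5, 2, 4, 8); Incumbent gets 5.
- E4 → Entrant plays Y (best of 0, 3, 8, 1); Incumbent gets 5.
Maximizing over 9, 1, 5, 5, Incumbent chooses E1. Subgame-perfect outcome: (E1, X) with payoffs (9, 8).
Under simultaneous play:
Incumbent's best replies: W→E4; X→E1; Y→E2; Z→E4.
Entrant's best replies: E1→X; E2→W; E3→Z; E4→Y.
Only (E1, X) has each player best-responding; Nash payoffs (9, 8).
Sequential outcome (E1, X) coincides with the Nash profile (E1, X).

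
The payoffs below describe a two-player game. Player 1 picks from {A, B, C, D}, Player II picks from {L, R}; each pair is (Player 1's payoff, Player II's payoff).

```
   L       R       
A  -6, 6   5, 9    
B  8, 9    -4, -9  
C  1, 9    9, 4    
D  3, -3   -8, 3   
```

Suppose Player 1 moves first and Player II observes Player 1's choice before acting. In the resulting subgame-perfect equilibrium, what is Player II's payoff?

Work backward from Player II's decision.
- A → Player II plays R (best of 6, 9); Player 1 gets 5.
- B → Player II plays L (best of 9, -9); Player 1 gets 8.
- C → Player II plays L (best of 9, 4); Player 1 gets 1.
- D → Player II plays R (best of -3, 3); Player 1 gets -8.
Among 5, 8, 1, -8, the best is 8 at B. Subgame-perfect outcome: (B, L) with payoffs (8, 9).

9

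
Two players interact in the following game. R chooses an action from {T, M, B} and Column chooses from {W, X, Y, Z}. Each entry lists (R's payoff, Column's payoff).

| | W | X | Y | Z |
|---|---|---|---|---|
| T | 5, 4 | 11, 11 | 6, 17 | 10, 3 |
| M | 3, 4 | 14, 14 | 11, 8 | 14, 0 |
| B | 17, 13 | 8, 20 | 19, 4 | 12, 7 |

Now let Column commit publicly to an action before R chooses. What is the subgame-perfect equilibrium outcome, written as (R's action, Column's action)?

(M, X)

Work backward from R's decision.
- W: R compares 5, 3, 17 and picks B; Column would get 13.
- X: R compares 11, 14, 8 and picks M; Column would get 14.
- Y: R compares 6, 11, 19 and picks B; Column would get 4.
- Z: R compares 10, 14, 12 and picks M; Column would get 0.
Maximizing over 13, 14, 4, 0, Column chooses X. Subgame-perfect outcome: (M, X) with payoffs (14, 14).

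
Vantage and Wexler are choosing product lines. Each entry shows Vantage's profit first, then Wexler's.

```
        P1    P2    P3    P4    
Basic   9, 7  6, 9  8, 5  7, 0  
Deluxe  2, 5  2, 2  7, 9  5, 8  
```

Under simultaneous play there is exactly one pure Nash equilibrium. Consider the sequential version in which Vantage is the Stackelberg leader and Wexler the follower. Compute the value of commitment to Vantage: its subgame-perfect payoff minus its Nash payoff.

Solve by backward induction (Vantage leads).
- Basic: BR = P2, leader payoff 6.
- Deluxe: BR = P3, leader payoff 7.
Vantage's induced payoffs are 6, 7, so Vantage commits to Deluxe. Subgame-perfect outcome: (Deluxe, P3) with payoffs (7, 9).
Now find the simultaneous Nash equilibrium.
Vantage's best replies: P1→Basic; P2→Basic; P3→Basic; P4→Basic.
Wexler's best replies: Basic→P2; Deluxe→P3.
Only (Basic, P2) has each player best-responding; Nash payoffs (6, 9).
Vantage's commitment gain: 7 − 6 = 1.

1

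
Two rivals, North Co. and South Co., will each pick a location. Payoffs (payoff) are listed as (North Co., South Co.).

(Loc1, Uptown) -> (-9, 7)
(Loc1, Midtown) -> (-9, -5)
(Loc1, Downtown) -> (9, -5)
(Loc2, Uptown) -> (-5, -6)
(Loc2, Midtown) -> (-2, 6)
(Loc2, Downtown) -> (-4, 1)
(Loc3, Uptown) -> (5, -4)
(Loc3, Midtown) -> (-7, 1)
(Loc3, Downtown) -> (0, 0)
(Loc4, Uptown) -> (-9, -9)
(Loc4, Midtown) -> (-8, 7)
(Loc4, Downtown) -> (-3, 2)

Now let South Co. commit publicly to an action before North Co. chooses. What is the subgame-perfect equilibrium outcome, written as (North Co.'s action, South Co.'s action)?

(Loc2, Midtown)

Backward induction with South Co. moving first.
- Uptown: North Co. compares -9, -5, 5, -9 and picks Loc3; South Co. would get -4.
- Midtown: North Co. compares -9, -2, -7, -8 and picks Loc2; South Co. would get 6.
- Downtown: North Co. compares 9, -4, 0, -3 and picks Loc1; South Co. would get -5.
Maximizing over -4, 6, -5, South Co. chooses Midtown. Subgame-perfect outcome: (Loc2, Midtown) with payoffs (-2, 6).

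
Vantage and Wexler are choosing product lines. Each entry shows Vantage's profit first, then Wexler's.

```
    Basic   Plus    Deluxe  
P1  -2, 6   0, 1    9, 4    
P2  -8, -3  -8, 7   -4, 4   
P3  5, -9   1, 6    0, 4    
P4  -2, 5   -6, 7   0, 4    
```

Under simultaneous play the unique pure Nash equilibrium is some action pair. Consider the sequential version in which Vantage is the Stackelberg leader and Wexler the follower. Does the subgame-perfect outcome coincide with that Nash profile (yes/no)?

yes

Backward induction with Vantage moving first.
- P1: Wexler compares 6, 1, 4 and picks Basic; Vantage would get -2.
- P2: Wexler compares -3, 7, 4 and picks Plus; Vantage would get -8.
- P3: Wexler compares -9, 6, 4 and picks Plus; Vantage would get 1.
- P4: Wexler compares 5, 7, 4 and picks Plus; Vantage would get -6.
Vantage's induced payoffs are -2, -8, 1, -6, so Vantage commits to P3. Subgame-perfect outcome: (P3, Plus) with payoffs (1, 6).
Now find the simultaneous Nash equilibrium.
Vantage's best replies: Basic→P3; Plus→P3; Deluxe→P1.
Wexler's best replies: P1→Basic; P2→Plus; P3→Plus; P4→Plus.
Only (P3, Plus) has each player best-responding; Nash payoffs (1, 6).
Sequential outcome (P3, Plus) coincides with the Nash profile (P3, Plus).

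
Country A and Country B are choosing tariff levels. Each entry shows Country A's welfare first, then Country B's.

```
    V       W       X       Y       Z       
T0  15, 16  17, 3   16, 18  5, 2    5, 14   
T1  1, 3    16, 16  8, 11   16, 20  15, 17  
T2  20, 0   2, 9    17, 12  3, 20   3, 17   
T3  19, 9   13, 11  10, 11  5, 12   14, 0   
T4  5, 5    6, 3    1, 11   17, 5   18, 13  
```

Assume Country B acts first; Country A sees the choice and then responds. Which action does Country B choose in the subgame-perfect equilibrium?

Work backward from Country A's decision.
- V → Country A plays T2 (best of 15, 1, 20, 19, 5); Country B gets 0.
- W → Country A plays T0 (best of 17, 16, 2, 13, 6); Country B gets 3.
- X → Country A plays T2 (best of 16, 8, 17, 10, 1); Country B gets 12.
- Y → Country A plays T4 (best of 5, 16, 3, 5, 17); Country B gets 5.
- Z → Country A plays T4 (best of 5, 15, 3, 14, 18); Country B gets 13.
Country B's induced payoffs are 0, 3, 12, 5, 13, so Country B commits to Z. Subgame-perfect outcome: (T4, Z) with payoffs (18, 13).

Z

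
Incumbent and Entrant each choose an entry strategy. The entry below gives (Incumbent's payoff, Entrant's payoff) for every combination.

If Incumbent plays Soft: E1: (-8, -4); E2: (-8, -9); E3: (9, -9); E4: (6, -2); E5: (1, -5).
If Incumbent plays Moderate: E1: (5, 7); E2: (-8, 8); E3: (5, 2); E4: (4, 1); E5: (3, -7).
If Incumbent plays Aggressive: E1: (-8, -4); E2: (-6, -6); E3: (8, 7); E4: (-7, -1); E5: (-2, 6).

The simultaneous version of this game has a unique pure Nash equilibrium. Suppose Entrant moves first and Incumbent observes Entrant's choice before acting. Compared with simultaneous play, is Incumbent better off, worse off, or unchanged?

worse off

Backward induction with Entrant moving first.
- E1 → Incumbent plays Moderate (best of -8, 5, -8); Entrant gets 7.
- E2 → Incumbent plays Aggressive (best of -8, -8, -6); Entrant gets -6.
- E3 → Incumbent plays Soft (best of 9, 5, 8); Entrant gets -9.
- E4 → Incumbent plays Soft (best of 6, 4, -7); Entrant gets -2.
- E5 → Incumbent plays Moderate (best of 1, 3, -2); Entrant gets -7.
Among 7, -6, -9, -2, -7, the best is 7 at E1. Subgame-perfect outcome: (Moderate, E1) with payoffs (5, 7).
For the simultaneous game, intersect best replies.
Incumbent's best replies: E1→Moderate; E2→Aggressive; E3→Soft; E4→Soft; E5→Moderate.
Entrant's best replies: Soft→E4; Moderate→E2; Aggressive→E3.
Only (Soft, E4) has each player best-responding; Nash payoffs (6, -2).
Incumbent earns 5 sequentially versus 6 at the Nash outcome: worse off.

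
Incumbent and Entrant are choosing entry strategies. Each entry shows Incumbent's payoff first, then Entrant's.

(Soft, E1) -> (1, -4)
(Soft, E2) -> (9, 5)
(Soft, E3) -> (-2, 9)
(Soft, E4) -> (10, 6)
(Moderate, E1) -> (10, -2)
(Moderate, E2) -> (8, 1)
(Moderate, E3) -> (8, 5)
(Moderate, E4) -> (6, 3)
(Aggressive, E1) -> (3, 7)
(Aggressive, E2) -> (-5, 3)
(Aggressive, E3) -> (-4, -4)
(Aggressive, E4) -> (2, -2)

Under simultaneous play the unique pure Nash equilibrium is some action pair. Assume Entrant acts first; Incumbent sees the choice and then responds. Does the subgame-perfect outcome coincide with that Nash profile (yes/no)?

Incumbent best-responds to each possible Entrant move:
- E1: Incumbent compares 1, 10, 3 and picks Moderate; Entrant would get -2.
- E2: Incumbent compares 9, 8, -5 and picks Soft; Entrant would get 5.
- E3: Incumbent compares -2, 8, -4 and picks Moderate; Entrant would get 5.
- E4: Incumbent compares 10, 6, 2 and picks Soft; Entrant would get 6.
Among -2, 5, 5, 6, the best is 6 at E4. Subgame-perfect outcome: (Soft, E4) with payoffs (10, 6).
Under simultaneous play:
Incumbent's best replies: E1→Moderate; E2→Soft; E3→Moderate; E4→Soft.
Entrant's best replies: Soft→E3; Moderate→E3; Aggressive→E1.
The unique mutual best reply is (Moderate, E3), giving (8, 5).
Sequential outcome (Soft, E4) differs from the Nash profile (Moderate, E3).

no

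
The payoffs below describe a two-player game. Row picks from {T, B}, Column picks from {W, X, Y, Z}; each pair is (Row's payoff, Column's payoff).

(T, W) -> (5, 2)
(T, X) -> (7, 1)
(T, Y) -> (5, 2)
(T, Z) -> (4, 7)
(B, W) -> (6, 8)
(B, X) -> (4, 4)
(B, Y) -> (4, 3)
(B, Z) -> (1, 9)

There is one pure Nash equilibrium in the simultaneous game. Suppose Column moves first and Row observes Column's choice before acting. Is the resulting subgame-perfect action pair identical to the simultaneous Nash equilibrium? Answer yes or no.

no

Row best-responds to each possible Column move:
- W: BR = B, leader payoff 8.
- X: BR = T, leader payoff 1.
- Y: BR = T, leader payoff 2.
- Z: BR = T, leader payoff 7.
Maximizing over 8, 1, 2, 7, Column chooses W. Subgame-perfect outcome: (B, W) with payoffs (6, 8).
Under simultaneous play:
Row's best replies: W→B; X→T; Y→T; Z→T.
Column's best replies: T→Z; B→Z.
Only (T, Z) has each player best-responding; Nash payoffs (4, 7).
Sequential outcome (B, W) differs from the Nash profile (T, Z).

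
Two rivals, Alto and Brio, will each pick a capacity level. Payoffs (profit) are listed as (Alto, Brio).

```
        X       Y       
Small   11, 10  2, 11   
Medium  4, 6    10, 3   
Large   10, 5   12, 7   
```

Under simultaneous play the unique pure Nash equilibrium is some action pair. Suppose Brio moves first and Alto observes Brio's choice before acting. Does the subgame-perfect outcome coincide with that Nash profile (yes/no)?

Alto best-responds to each possible Brio move:
- X: BR = Small, leader payoff 10.
- Y: BR = Large, leader payoff 7.
Maximizing over 10, 7, Brio chooses X. Subgame-perfect outcome: (Small, X) with payoffs (11, 10).
For the simultaneous game, intersect best replies.
Alto's best replies: X→Small; Y→Large.
Brio's best replies: Small→Y; Medium→X; Large→Y.
Only (Large, Y) has each player best-responding; Nash payoffs (12, 7).
Sequential outcome (Small, X) differs from the Nash profile (Large, Y).

no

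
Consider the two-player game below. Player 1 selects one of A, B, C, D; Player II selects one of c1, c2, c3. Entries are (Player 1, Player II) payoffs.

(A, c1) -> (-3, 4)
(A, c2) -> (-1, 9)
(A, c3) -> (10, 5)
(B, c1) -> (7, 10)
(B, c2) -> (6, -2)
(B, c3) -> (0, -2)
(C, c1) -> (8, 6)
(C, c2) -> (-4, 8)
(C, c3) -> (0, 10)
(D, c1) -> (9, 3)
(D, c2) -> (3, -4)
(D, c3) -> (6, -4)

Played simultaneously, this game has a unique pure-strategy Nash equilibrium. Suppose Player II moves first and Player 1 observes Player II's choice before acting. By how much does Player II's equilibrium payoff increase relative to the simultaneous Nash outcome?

Backward induction with Player II moving first.
- c1: Player 1 compares -3, 7, 8, 9 and picks D; Player II would get 3.
- c2: Player 1 compares -1, 6, -4, 3 and picks B; Player II would get -2.
- c3: Player 1 compares 10, 0, 0, 6 and picks A; Player II would get 5.
Maximizing over 3, -2, 5, Player II chooses c3. Subgame-perfect outcome: (A, c3) with payoffs (10, 5).
Under simultaneous play:
Player 1's best replies: c1→D; c2→B; c3→A.
Player II's best replies: A→c2; B→c1; C→c3; D→c1.
The unique mutual best reply is (D, c1), giving (9, 3).
Player II's commitment gain: 5 − 3 = 2.

2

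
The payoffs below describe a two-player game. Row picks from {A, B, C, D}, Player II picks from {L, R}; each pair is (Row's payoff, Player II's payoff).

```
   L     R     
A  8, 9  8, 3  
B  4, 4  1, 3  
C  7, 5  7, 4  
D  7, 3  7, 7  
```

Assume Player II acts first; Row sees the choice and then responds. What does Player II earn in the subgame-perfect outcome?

Work backward from Row's decision.
- L: BR = A, leader payoff 9.
- R: BR = A, leader payoff 3.
Among 9, 3, the best is 9 at L. Subgame-perfect outcome: (A, L) with payoffs (8, 9).

9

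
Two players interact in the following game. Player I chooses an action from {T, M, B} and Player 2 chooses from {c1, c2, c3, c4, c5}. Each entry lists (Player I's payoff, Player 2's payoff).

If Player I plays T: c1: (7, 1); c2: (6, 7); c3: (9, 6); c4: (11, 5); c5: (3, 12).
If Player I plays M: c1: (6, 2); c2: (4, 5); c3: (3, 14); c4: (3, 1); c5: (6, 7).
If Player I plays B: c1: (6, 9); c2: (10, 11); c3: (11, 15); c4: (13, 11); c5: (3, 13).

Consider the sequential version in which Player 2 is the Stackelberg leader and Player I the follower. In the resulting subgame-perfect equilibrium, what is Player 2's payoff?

15

Work backward from Player I's decision.
- c1: BR = T, leader payoff 1.
- c2: BR = B, leader payoff 11.
- c3: BR = B, leader payoff 15.
- c4: BR = B, leader payoff 11.
- c5: BR = M, leader payoff 7.
Among 1, 11, 15, 11, 7, the best is 15 at c3. Subgame-perfect outcome: (B, c3) with payoffs (11, 15).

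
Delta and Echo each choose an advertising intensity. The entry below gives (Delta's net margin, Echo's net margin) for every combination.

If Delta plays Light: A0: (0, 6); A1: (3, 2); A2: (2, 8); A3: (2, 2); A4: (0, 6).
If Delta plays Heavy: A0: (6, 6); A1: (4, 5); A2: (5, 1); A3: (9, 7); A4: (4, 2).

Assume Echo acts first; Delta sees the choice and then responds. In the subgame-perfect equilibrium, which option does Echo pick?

Backward induction with Echo moving first.
- A0 → Delta plays Heavy (best of 0, 6); Echo gets 6.
- A1 → Delta plays Heavy (best of 3, 4); Echo gets 5.
- A2 → Delta plays Heavy (best of 2, 5); Echo gets 1.
- A3 → Delta plays Heavy (best of 2, 9); Echo gets 7.
- A4 → Delta plays Heavy (best of 0, 4); Echo gets 2.
Echo's induced payoffs are 6, 5, 1, 7, 2, so Echo commits to A3. Subgame-perfect outcome: (Heavy, A3) with payoffs (9, 7).

A3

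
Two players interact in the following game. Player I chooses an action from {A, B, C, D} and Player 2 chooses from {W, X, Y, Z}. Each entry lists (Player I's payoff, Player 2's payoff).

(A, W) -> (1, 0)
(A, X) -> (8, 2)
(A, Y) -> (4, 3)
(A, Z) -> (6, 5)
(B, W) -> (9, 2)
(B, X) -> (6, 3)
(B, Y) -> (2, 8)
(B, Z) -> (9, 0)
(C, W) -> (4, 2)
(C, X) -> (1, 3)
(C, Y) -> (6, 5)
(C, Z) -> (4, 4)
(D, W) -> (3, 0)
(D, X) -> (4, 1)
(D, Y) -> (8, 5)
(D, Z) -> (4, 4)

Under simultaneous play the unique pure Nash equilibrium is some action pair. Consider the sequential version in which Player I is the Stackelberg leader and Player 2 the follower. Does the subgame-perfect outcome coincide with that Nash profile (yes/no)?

yes

Solve by backward induction (Player I leads).
- A → Player 2 plays Z (best of 0, 2, 3, 5); Player I gets 6.
- B → Player 2 plays Y (best of 2, 3, 8, 0); Player I gets 2.
- C → Player 2 plays Y (best of 2, 3, 5, 4); Player I gets 6.
- D → Player 2 plays Y (best of 0, 1, 5, 4); Player I gets 8.
Player I's induced payoffs are 6, 2, 6, 8, so Player I commits to D. Subgame-perfect outcome: (D, Y) with payoffs (8, 5).
Under simultaneous play:
Player I's best replies: W→B; X→A; Y→D; Z→B.
Player 2's best replies: A→Z; B→Y; C→Y; D→Y.
Only (D, Y) has each player best-responding; Nash payoffs (8, 5).
Sequential outcome (D, Y) coincides with the Nash profile (D, Y).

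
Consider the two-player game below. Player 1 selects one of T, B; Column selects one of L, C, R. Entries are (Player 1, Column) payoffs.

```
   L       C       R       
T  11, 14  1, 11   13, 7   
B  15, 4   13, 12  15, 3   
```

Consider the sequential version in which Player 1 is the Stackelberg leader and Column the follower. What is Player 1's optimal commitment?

B

Work backward from Column's decision.
- T: BR = L, leader payoff 11.
- B: BR = C, leader payoff 13.
Player 1's induced payoffs are 11, 13, so Player 1 commits to B. Subgame-perfect outcome: (B, C) with payoffs (13, 12).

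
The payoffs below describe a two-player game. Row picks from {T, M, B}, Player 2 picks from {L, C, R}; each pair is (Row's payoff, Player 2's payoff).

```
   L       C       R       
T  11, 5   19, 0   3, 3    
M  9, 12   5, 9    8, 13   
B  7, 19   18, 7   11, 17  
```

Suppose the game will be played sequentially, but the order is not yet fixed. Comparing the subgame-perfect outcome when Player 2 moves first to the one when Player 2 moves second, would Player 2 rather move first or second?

If Row leads: Player 2's best replies are T→L, M→R, B→L; Row's induced payoffs 11, 8, 7; outcome (T, L), payoffs (11, 5).
If Player 2 leads: Row's best replies are L→T, C→T, R→B; Player 2's induced payoffs 5, 0, 17; outcome (B, R), payoffs (11, 17).
Player 2 gets 17 moving first and 5 moving second, so Player 2 prefers to move first.

first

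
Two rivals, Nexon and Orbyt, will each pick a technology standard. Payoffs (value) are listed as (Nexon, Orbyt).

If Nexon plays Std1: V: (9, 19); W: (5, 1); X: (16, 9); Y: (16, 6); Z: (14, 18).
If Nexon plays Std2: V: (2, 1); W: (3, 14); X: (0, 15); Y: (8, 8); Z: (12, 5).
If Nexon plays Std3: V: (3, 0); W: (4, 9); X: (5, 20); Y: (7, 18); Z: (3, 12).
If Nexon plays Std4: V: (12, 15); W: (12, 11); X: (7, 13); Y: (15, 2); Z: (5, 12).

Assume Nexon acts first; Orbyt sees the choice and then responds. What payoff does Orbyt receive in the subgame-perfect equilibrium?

Backward induction with Nexon moving first.
- Std1: BR = V, leader payoff 9.
- Std2: BR = X, leader payoff 0.
- Std3: BR = X, leader payoff 5.
- Std4: BR = V, leader payoff 12.
Maximizing over 9, 0, 5, 12, Nexon chooses Std4. Subgame-perfect outcome: (Std4, V) with payoffs (12, 15).

15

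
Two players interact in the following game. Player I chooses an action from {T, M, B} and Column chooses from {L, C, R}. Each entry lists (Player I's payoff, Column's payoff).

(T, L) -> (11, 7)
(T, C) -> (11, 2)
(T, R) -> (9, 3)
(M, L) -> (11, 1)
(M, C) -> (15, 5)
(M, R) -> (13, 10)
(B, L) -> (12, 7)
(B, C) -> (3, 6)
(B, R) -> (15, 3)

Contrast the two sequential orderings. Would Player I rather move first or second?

first

If Player I leads: Column's best replies are T→L, M→R, B→L; Player I's induced payoffs 11, 13, 12; outcome (M, R), payoffs (13, 10).
If Column leads: Player I's best replies are L→B, C→M, R→B; Column's induced payoffs 7, 5, 3; outcome (B, L), payoffs (12, 7).
Player I gets 13 moving first and 12 moving second, so Player I prefers to move first.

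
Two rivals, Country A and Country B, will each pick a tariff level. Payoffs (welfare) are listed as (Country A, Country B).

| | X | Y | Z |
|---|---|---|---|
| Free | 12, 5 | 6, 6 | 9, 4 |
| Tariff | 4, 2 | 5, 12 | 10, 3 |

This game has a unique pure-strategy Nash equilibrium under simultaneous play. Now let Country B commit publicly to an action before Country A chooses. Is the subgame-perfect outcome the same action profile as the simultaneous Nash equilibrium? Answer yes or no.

Solve by backward induction (Country B leads).
- X: Country A compares 12, 4 and picks Free; Country B would get 5.
- Y: Country A compares 6, 5 and picks Free; Country B would get 6.
- Z: Country A compares 9, 10 and picks Tariff; Country B would get 3.
Among 5, 6, 3, the best is 6 at Y. Subgame-perfect outcome: (Free, Y) with payoffs (6, 6).
For the simultaneous game, intersect best replies.
Country A's best replies: X→Free; Y→Free; Z→Tariff.
Country B's best replies: Free→Y; Tariff→Y.
Only (Free, Y) has each player best-responding; Nash payoffs (6, 6).
Sequential outcome (Free, Y) coincides with the Nash profile (Free, Y).

yes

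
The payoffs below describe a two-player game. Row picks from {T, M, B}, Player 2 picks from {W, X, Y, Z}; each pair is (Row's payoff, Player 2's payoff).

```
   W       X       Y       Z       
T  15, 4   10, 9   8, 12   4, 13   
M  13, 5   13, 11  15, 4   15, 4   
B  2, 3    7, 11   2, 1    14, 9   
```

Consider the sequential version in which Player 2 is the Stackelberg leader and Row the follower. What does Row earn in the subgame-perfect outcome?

13

Row best-responds to each possible Player 2 move:
- W: BR = T, leader payoff 4.
- X: BR = M, leader payoff 11.
- Y: BR = M, leader payoff 4.
- Z: BR = M, leader payoff 4.
Maximizing over 4, 11, 4, 4, Player 2 chooses X. Subgame-perfect outcome: (M, X) with payoffs (13, 11).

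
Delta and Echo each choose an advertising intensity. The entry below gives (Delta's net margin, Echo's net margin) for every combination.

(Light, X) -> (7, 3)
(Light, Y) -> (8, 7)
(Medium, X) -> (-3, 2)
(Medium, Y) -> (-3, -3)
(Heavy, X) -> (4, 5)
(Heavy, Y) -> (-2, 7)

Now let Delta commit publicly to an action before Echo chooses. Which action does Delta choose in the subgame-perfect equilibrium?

Solve by backward induction (Delta leads).
- Light → Echo plays Y (best of 3, 7); Delta gets 8.
- Medium → Echo plays X (best of 2, -3); Delta gets -3.
- Heavy → Echo plays Y (best of 5, 7); Delta gets -2.
Maximizing over 8, -3, -2, Delta chooses Light. Subgame-perfect outcome: (Light, Y) with payoffs (8, 7).

Light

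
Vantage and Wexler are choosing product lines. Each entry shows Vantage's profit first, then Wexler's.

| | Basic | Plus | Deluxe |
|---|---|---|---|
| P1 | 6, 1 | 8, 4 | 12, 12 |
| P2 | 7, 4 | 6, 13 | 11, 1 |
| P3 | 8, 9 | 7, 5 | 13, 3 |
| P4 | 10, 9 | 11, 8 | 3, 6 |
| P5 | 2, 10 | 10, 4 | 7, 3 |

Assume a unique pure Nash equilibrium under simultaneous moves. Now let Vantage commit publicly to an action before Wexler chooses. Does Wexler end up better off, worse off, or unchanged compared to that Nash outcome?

Wexler best-responds to each possible Vantage move:
- P1: Wexler compares 1, 4, 12 and picks Deluxe; Vantage would get 12.
- P2: Wexler compares 4, 13, 1 and picks Plus; Vantage would get 6.
- P3: Wexler compares 9, 5, 3 and picks Basic; Vantage would get 8.
- P4: Wexler compares 9, 8, 6 and picks Basic; Vantage would get 10.
- P5: Wexler compares 10, 4, 3 and picks Basic; Vantage would get 2.
Vantage's induced payoffs are 12, 6, 8, 10, 2, so Vantage commits to P1. Subgame-perfect outcome: (P1, Deluxe) with payoffs (12, 12).
Now find the simultaneous Nash equilibrium.
Vantage's best replies: Basic→P4; Plus→P4; Deluxe→P3.
Wexler's best replies: P1→Deluxe; P2→Plus; P3→Basic; P4→Basic; P5→Basic.
Only (P4, Basic) has each player best-responding; Nash payoffs (10, 9).
Wexler earns 12 sequentially versus 9 at the Nash outcome: better off.

better off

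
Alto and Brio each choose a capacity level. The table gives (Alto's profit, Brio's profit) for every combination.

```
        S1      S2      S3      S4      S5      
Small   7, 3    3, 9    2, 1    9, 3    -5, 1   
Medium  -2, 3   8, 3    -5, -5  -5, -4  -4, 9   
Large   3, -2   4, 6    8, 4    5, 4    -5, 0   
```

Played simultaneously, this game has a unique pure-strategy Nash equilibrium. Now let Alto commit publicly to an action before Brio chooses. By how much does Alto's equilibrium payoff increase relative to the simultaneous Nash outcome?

Brio best-responds to each possible Alto move:
- Small: Brio compares 3, 9, 1, 3, 1 and picks S2; Alto would get 3.
- Medium: Brio compares 3, 3, -5, -4, 9 and picks S5; Alto would get -4.
- Large: Brio compares -2, 6, 4, 4, 0 and picks S2; Alto would get 4.
Among 3, -4, 4, the best is 4 at Large. Subgame-perfect outcome: (Large, S2) with payoffs (4, 6).
For the simultaneous game, intersect best replies.
Alto's best replies: S1→Small; S2→Medium; S3→Large; S4→Small; S5→Medium.
Brio's best replies: Small→S2; Medium→S5; Large→S2.
Only (Medium, S5) has each player best-responding; Nash payoffs (-4, 9).
Alto's commitment gain: 4 − -4 = 8.

8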